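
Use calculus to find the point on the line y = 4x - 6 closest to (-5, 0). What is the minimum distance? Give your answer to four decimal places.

6.3059

Minimize D(x)^2 = (x + 5)^2 + (4x - 6)^2.
d/dx[D^2] = 2(x + 5) + 2·4·(4x - 6) = 0 ⇒ x = 19/17.
Then y = -26/17 and the distance is √(676/17) ≈ 6.3059.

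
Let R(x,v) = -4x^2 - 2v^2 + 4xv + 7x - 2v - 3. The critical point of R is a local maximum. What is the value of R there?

5/8

∂R/∂x = -8x + 4v + 7 = 0 and ∂R/∂v = 4x - 4v - 2 = 0, so (x, v) = (5/4, 3/4).
The Hessian has R_{xx} = -8, R_{vv} = -4, R_{xv} = 4, giving D = 16 > 0 with R_{xx} < 0, so the point is a local maximum.
R(5/4, 3/4) = 5/8.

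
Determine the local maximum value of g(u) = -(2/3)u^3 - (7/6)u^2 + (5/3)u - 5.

g'(u) = -2u^2 - (7/3)u + 5/3. Setting g'(u) = 0 gives u ∈ {-5/3, 1/2}.
Second-derivative test with g''(u) = -4u - 7/3: g''(-5/3) = 13/3 > 0 ⇒ local minimum; g''(1/2) = -13/3 < 0 ⇒ local maximum.
The local maximum is g(1/2) = -109/24.

-109/24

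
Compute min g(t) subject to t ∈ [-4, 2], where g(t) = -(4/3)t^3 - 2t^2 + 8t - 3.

Differentiating, g'(t) = -4t^2 - 4t + 8; which vanishes at t = -2 and t = 1.
Candidates: g(-4) = 55/3; g(-2) = -49/3; g(1) = 5/3; g(2) = -17/3.
So the minimum is g(-2) = -49/3.

-49/3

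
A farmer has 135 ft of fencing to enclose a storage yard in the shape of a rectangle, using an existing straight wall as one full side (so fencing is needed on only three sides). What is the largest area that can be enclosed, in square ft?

18225/8

Let the sides perpendicular to the wall have length x and the parallel side y, so 2x + y = 135 and the area is A = xy = x(135 − 2x).
A'(x) = 135 − 4x = 0 gives x = 135/4, and A''(x) = −4 < 0 confirms a maximum.
Then y = 135 − 2·135/4 = 135/2 and A = 18225/8.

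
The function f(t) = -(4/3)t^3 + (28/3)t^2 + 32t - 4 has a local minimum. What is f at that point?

Critical points: f'(t) = -4t^2 + (56/3)t + 32 vanishes at t = -4/3, 6.
f''(t) = -8t + 56/3. f''(-4/3) = 88/3 > 0 ⇒ local minimum; f''(6) = -88/3 < 0 ⇒ local maximum.
So the local minimum value is f(-4/3) = -2180/81.

-2180/81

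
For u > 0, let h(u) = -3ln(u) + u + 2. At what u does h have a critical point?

3

h'(u) = -3/u + 1 = 0 gives u = 3.
h''(u) = 3/u², which is positive for u > 0, so this is a local minimum.
h(3) = -3·ln(3) + 3 + 2 ≈ 1.7042.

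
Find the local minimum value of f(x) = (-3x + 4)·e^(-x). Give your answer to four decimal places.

f'(x) = (-3)·e^(-x) + (-3x + 4)·(-1)·e^(-x) = (3x - 7)·e^(-x). Since e^(-x) > 0, the only critical point is x = 7/3.
f''(7/3) has the same sign as 3 > 0, so this is a local minimum.
f(7/3) = (-3)·e^(-7/3) ≈ -0.2909.

-0.2909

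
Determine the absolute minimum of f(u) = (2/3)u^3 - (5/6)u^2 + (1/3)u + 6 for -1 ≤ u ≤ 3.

25/6

The derivative is 2u^2 - (5/3)u + 1/3, which vanishes at u = 1/3 and u = 1/2.
Candidates: f(-1) = 25/6; f(1/3) = 979/162; f(1/2) = 145/24; f(3) = 35/2.
So the minimum is f(-1) = 25/6.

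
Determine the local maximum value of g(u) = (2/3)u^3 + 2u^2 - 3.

-1/3

g'(u) = 2u^2 + 4u. Setting g'(u) = 0 gives u ∈ {-2, 0}.
Second-derivative test with g''(u) = 4u + 4: g''(-2) = -4 < 0 ⇒ local maximum; g''(0) = 4 > 0 ⇒ local minimum.
So the local maximum value is g(-2) = -1/3.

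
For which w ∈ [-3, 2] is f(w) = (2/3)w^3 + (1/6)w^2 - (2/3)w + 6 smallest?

-3

The derivative is 2w^2 + (1/3)w - 2/3, which vanishes at w = -2/3 and w = 1/2.
Candidates: f(-3) = -17/2; f(-2/3) = 512/81; f(1/2) = 139/24; f(2) = 32/3.
The minimum over the interval is -17/2, attained at w = -3.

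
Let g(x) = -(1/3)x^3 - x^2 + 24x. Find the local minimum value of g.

Critical points: g'(x) = -x^2 - 2x + 24 vanishes at x = -6, 4.
Second-derivative test with g''(x) = -2x - 2: g''(-6) = 10 > 0 ⇒ local minimum; g''(4) = -10 < 0 ⇒ local maximum.
Thus g has its local minimum at x = -6, with value -108.

-108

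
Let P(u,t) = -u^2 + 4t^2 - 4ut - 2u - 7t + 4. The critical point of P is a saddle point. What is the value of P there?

151/32

∂P/∂u = -2u - 4t - 2 = 0 and ∂P/∂t = -4u + 8t - 7 = 0, so (u, t) = (-11/8, 3/16).
The Hessian has P_{uu} = -2, P_{tt} = 8, P_{ut} = -4, giving D = -32 < 0, so the point is a saddle point.
P(-11/8, 3/16) = 151/32.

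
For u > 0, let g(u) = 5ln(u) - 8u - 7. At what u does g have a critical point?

g'(u) = 5/u − 8 = 0 gives u = 5/8.
g''(u) = -5/u², which is negative for u > 0, so this is a local maximum.
g(5/8) = 5·ln(5/8) - 5 - 7 ≈ -14.3500.

5/8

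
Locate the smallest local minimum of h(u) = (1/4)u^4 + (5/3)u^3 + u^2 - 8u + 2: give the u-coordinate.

h'(u) = u^3 + 5u^2 + 2u - 8 = 0 at u = -4, -2, 1.
Since h''(u) = 3u^2 + 10u + 2, we get h''(-4) = 10 > 0 ⇒ local minimum; h''(-2) = -6 < 0 ⇒ local maximum; h''(1) = 15 > 0 ⇒ local minimum.
Thus h has its smallest local minimum at u = 1, with value -37/12.

1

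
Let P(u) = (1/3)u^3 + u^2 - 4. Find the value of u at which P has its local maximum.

-2

P'(u) = u^2 + 2u. Setting P'(u) = 0 gives u ∈ {-2, 0}.
Second-derivative test with P''(u) = 2u + 2: P''(-2) = -2 < 0 ⇒ local maximum; P''(0) = 2 > 0 ⇒ local minimum.
Thus P has its local maximum at u = -2, with value -8/3.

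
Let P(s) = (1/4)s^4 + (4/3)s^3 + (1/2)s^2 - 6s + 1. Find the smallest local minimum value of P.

-35/12

P'(s) = s^3 + 4s^2 + s - 6. Setting P'(s) = 0 gives s ∈ {-3, -2, 1}.
P''(s) = 3s^2 + 8s + 1. P''(-3) = 4 > 0 ⇒ local minimum; P''(-2) = -3 < 0 ⇒ local maximum; P''(1) = 12 > 0 ⇒ local minimum.
So the smallest local minimum value is P(1) = -35/12.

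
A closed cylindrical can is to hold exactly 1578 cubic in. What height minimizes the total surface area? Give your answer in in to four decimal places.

12.6184

With radius r and height h, πr²h = 1578 so h = 1578/(πr²), and S(r) = 2πr² + 2πrh = 2πr² + 2·1578/r.
S'(r) = 4πr − 2·1578/r² = 0 ⇒ r³ = 1578/(2π), so r ≈ 6.3092 and h = 2r ≈ 12.6184.
S''(r) = 4π + 4·1578/r³ > 0, so this is the minimum; S ≈ 750.3304.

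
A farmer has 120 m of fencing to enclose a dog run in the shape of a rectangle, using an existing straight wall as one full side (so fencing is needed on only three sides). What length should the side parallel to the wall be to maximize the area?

60

Let the sides perpendicular to the wall have length x and the parallel side y, so 2x + y = 120 and the area is A = xy = x(120 − 2x).
A'(x) = 120 − 4x = 0 gives x = 30, and A''(x) = −4 < 0 confirms a maximum.
Then y = 120 − 2·30 = 60 and A = 1800.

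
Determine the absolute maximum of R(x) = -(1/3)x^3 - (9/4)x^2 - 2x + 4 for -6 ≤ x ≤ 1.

7

R'(x) = -x^2 - (9/2)x - 2, which vanishes at x = -4 and x = -1/2.
Evaluating at the critical points and endpoints: R(-6) = 7, R(-4) = -8/3, R(-1/2) = 215/48, R(1) = -7/12.
Hence the absolute maximum is 7 at x = -6.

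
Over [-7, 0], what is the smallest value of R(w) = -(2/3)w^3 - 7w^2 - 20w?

R'(w) = -2w^2 - 14w - 20, which vanishes at w = -5 and w = -2.
Candidates: R(-7) = 77/3, R(-5) = 25/3, R(-2) = 52/3, R(0) = 0.
So the minimum is R(0) = 0.

0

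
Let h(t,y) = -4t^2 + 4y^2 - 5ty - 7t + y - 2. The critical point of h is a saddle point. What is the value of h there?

∂h/∂t = -8t - 5y - 7 = 0 and ∂h/∂y = -5t + 8y + 1 = 0, so (t, y) = (-51/89, -43/89).
The Hessian has h_{tt} = -8, h_{yy} = 8, h_{ty} = -5, giving D = -89 < 0, so the point is a saddle point.
h(-51/89, -43/89) = -21/89.

-21/89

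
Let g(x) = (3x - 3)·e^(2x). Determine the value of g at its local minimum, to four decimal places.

Differentiating with the product rule gives g'(x) = (6x - 3)·e^(2x). Since e^(2x) > 0, the only critical point is x = 1/2.
g''(1/2) has the same sign as 6 > 0, so this is a local minimum.
g(1/2) = (-3/2)·e^(1) ≈ -4.0774.

-4.0774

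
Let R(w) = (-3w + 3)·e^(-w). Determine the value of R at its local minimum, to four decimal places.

Differentiating with the product rule gives R'(w) = (3w - 6)·e^(-w). Since e^(-w) > 0, the only critical point is w = 2.
R''(2) has the same sign as 3 > 0, so this is a local minimum.
R(2) = (-3)·e^(-2) ≈ -0.4060.

-0.4060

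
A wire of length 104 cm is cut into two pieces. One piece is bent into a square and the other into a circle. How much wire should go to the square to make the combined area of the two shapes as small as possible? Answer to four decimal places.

Let x be the length used for the square. Square side x/4; circle radius (104−x)/(2π).
A(x) = (x/4)² + π·((104−x)/(2π))² = x²/16 + (104−x)²/(4π) for 0 ≤ x ≤ 104. A'(x) = x/8 − (104−x)/(2π) = 0 gives x = 4·104/(π+4) ≈ 58.2503.
A'' = 1/8 + 1/(2π) > 0, so this gives the minimum combined area; x ≈ 58.2503 cm to the square.

58.2503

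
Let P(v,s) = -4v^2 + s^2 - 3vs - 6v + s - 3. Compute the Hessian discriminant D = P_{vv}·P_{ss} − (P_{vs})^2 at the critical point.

-25

∂P/∂v = -8v - 3s - 6 = 0 and ∂P/∂s = -3v + 2s + 1 = 0, so (v, s) = (-9/25, -26/25).
The Hessian has P_{vv} = -8, P_{ss} = 2, P_{vs} = -3, giving D = -25 < 0, so the point is a saddle point.
D = (-8)·(2) − (-3)^2 = -25.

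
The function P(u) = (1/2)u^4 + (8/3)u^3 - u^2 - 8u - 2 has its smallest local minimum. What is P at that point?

P'(u) = 2u^3 + 8u^2 - 2u - 8 = 0 at u = -4, -1, 1.
Since P''(u) = 6u^2 + 16u - 2, we get P''(-4) = 30 > 0 ⇒ local minimum; P''(-1) = -12 < 0 ⇒ local maximum; P''(1) = 20 > 0 ⇒ local minimum.
The smallest local minimum is P(-4) = -86/3.

-86/3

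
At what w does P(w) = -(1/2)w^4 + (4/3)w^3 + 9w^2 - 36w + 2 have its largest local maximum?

P'(w) = -2w^3 + 4w^2 + 18w - 36 = 0 at w = -3, 2, 3.
Second-derivative test with P''(w) = -6w^2 + 8w + 18: P''(-3) = -60 < 0 ⇒ local maximum; P''(2) = 10 > 0 ⇒ local minimum; P''(3) = -12 < 0 ⇒ local maximum.
So the largest local maximum value is P(-3) = 229/2.

-3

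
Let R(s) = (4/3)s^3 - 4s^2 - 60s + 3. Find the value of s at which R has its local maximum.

-3

Critical points: R'(s) = 4s^2 - 8s - 60 vanishes at s = -3, 5.
Since R''(s) = 8s - 8, we get R''(-3) = -32 < 0 ⇒ local maximum; R''(5) = 32 > 0 ⇒ local minimum.
Thus R has its local maximum at s = -3, with value 111.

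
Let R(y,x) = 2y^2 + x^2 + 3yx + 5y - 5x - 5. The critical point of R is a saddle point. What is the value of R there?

145

∂R/∂y = 4y + 3x + 5 = 0 and ∂R/∂x = 3y + 2x - 5 = 0, so (y, x) = (25, -35).
The Hessian has R_{yy} = 4, R_{xx} = 2, R_{yx} = 3, giving D = -1 < 0, so the point is a saddle point.
R(25, -35) = 145.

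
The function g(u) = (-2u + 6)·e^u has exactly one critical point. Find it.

2

Differentiating with the product rule gives g'(u) = (-2u + 4)·e^u. Since e^u > 0, the only critical point is u = 2.
g''(2) has the same sign as -2 < 0, so this is a local maximum.
g(2) = (2)·e^(2) ≈ 14.7781.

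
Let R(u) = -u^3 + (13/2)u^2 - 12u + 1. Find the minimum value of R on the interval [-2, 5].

-43/2

The derivative is -3u^2 + 13u - 12, which vanishes at u = 4/3 and u = 3.
Compare values at every candidate in [-2, 5]: R(-2) = 59,  R(4/3) = -157/27,  R(3) = -7/2,  R(5) = -43/2.
The minimum over the interval is -43/2, attained at u = 5.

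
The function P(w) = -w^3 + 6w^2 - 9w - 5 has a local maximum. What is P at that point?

Critical points: P'(w) = -3w^2 + 12w - 9 vanishes at w = 1, 3.
P''(w) = -6w + 12. P''(1) = 6 > 0 ⇒ local minimum; P''(3) = -6 < 0 ⇒ local maximum.
The local maximum is P(3) = -5.

-5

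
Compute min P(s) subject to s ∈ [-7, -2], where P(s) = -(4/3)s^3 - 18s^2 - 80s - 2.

290/3

The derivative is -4s^2 - 36s - 80, which vanishes at s = -5 and s = -4.
Compare values at every candidate in [-7, -2]: P(-7) = 400/3; P(-5) = 344/3; P(-4) = 346/3; P(-2) = 290/3.
Hence the absolute minimum is 290/3 at s = -2.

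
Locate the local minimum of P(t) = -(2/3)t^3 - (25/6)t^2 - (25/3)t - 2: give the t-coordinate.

-5/2

P'(t) = -2t^2 - (25/3)t - 25/3 = 0 at t = -5/2, -5/3.
Second-derivative test with P''(t) = -4t - 25/3: P''(-5/2) = 5/3 > 0 ⇒ local minimum; P''(-5/3) = -5/3 < 0 ⇒ local maximum.
So the local minimum value is P(-5/2) = 77/24.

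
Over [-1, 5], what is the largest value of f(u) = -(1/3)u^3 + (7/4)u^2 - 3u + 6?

133/12

f'(u) = -u^2 + (7/2)u - 3, which vanishes at u = 3/2 and u = 2.
Candidates: f(-1) = 133/12, f(3/2) = 69/16, f(2) = 13/3, f(5) = -83/12.
The maximum over the interval is 133/12, attained at u = -1.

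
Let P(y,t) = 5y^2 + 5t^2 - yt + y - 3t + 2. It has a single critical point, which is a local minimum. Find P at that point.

∂P/∂y = 10y - t + 1 = 0 and ∂P/∂t = -y + 10t - 3 = 0, so (y, t) = (-7/99, 29/99).
The Hessian has P_{yy} = 10, P_{tt} = 10, P_{yt} = -1, giving D = 99 > 0 with P_{yy} > 0, so the point is a local minimum.
P(-7/99, 29/99) = 151/99.

151/99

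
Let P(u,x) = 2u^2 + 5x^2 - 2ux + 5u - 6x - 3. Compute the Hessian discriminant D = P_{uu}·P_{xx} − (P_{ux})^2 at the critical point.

36

∂P/∂u = 4u - 2x + 5 = 0 and ∂P/∂x = -2u + 10x - 6 = 0, so (u, x) = (-19/18, 7/18).
The Hessian has P_{uu} = 4, P_{xx} = 10, P_{ux} = -2, giving D = 36 > 0 with P_{uu} > 0, so the point is a local minimum.
D = (4)·(10) − (-2)^2 = 36.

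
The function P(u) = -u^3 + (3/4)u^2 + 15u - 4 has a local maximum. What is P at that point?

P'(u) = -3u^2 + (3/2)u + 15. Setting P'(u) = 0 gives u ∈ {-2, 5/2}.
Since P''(u) = -6u + 3/2, we get P''(-2) = 27/2 > 0 ⇒ local minimum; P''(5/2) = -27/2 < 0 ⇒ local maximum.
Thus P has its local maximum at u = 5/2, with value 361/16.

361/16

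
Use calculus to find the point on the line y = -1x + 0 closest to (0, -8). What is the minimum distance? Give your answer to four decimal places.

5.6569

Minimize D(x)^2 = (x + 0)^2 + (-x + 8)^2.
d/dx[D^2] = 2(x + 0) + 2·(-1)·(-x + 8) = 0 ⇒ x = 4.
Then y = -4 and the distance is √(32) ≈ 5.6569.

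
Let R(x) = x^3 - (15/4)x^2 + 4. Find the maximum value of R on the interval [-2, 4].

R'(x) = 3x^2 - (15/2)x, which vanishes at x = 0 and x = 5/2.
Evaluating at the critical points and endpoints: R(-2) = -19; R(0) = 4; R(5/2) = -61/16; R(4) = 8.
So the maximum is R(4) = 8.

8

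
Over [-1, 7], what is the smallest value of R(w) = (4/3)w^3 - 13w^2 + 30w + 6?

-115/3

The derivative is 4w^2 - 26w + 30, which vanishes at w = 3/2 and w = 5.
Candidates: R(-1) = -115/3,  R(3/2) = 105/4,  R(5) = -7/3,  R(7) = 109/3.
The minimum over the interval is -115/3, attained at w = -1.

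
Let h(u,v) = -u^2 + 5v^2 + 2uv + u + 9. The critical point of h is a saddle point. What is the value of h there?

∂h/∂u = -2u + 2v + 1 = 0 and ∂h/∂v = 2u + 10v = 0, so (u, v) = (5/12, -1/12).
The Hessian has h_{uu} = -2, h_{vv} = 10, h_{uv} = 2, giving D = -24 < 0, so the point is a saddle point.
h(5/12, -1/12) = 221/24.

221/24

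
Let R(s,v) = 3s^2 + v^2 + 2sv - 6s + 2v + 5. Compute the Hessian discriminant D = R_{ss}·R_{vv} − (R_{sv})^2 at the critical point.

∂R/∂s = 6s + 2v - 6 = 0 and ∂R/∂v = 2s + 2v + 2 = 0, so (s, v) = (2, -3).
The Hessian has R_{ss} = 6, R_{vv} = 2, R_{sv} = 2, giving D = 8 > 0 with R_{ss} > 0, so the point is a local minimum.
D = (6)·(2) − (2)^2 = 8.

8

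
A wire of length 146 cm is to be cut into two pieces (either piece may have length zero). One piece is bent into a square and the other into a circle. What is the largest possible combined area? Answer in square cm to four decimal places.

1696.2734

Let x be the length used for the square. Square side x/4; circle radius (146−x)/(2π).
A(x) = (x/4)² + π·((146−x)/(2π))² = x²/16 + (146−x)²/(4π) for 0 ≤ x ≤ 146. A'(x) = x/8 − (146−x)/(2π) = 0 gives x = 4·146/(π+4) ≈ 81.7745.
A'' > 0, so the interior critical point is a minimum; the maximum is at an endpoint. A(0) = 1696.2734 and A(146) = 1332.2500, so the largest area is 1696.2734.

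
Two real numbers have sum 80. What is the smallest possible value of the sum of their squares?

With a + b = 80, a^2 + b^2 = a^2 + (80 − a)^2.
The derivative 2a − 2(80 − a) = 4a − 160 vanishes at a = 40; second derivative 4 > 0, a minimum.
The minimum is 2·(40)^2 = 3200.

3200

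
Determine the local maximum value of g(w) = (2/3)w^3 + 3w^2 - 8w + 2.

g'(w) = 2w^2 + 6w - 8. Setting g'(w) = 0 gives w ∈ {-4, 1}.
Since g''(w) = 4w + 6, we get g''(-4) = -10 < 0 ⇒ local maximum; g''(1) = 10 > 0 ⇒ local minimum.
Thus g has its local maximum at w = -4, with value 118/3.

118/3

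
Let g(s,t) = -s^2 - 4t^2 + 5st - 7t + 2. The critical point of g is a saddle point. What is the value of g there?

-31/9

∂g/∂s = -2s + 5t = 0 and ∂g/∂t = 5s - 8t - 7 = 0, so (s, t) = (35/9, 14/9).
The Hessian has g_{ss} = -2, g_{tt} = -8, g_{st} = 5, giving D = -9 < 0, so the point is a saddle point.
g(35/9, 14/9) = -31/9.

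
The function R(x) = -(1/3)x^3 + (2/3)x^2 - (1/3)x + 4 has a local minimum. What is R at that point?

320/81

R'(x) = -x^2 + (4/3)x - 1/3. Setting R'(x) = 0 gives x ∈ {1/3, 1}.
R''(x) = -2x + 4/3. R''(1/3) = 2/3 > 0 ⇒ local minimum; R''(1) = -2/3 < 0 ⇒ local maximum.
So the local minimum value is R(1/3) = 320/81.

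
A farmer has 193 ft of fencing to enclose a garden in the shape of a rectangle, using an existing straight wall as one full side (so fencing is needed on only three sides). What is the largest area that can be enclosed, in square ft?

37249/8

Let the sides perpendicular to the wall have length x and the parallel side y, so 2x + y = 193 and the area is A = xy = x(193 − 2x).
A'(x) = 193 − 4x = 0 gives x = 193/4, and A''(x) = −4 < 0 confirms a maximum.
Then y = 193 − 2·193/4 = 193/2 and A = 37249/8.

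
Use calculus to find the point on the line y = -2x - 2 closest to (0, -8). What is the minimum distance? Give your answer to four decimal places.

Minimize D(x)^2 = (x + 0)^2 + (-2x + 6)^2.
d/dx[D^2] = 2(x + 0) + 2·(-2)·(-2x + 6) = 0 ⇒ x = 12/5.
Then y = -34/5 and the distance is √(36/5) ≈ 2.6833.

2.6833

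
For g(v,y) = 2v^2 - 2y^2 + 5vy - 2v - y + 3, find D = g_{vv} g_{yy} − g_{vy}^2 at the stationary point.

∂g/∂v = 4v + 5y - 2 = 0 and ∂g/∂y = 5v - 4y - 1 = 0, so (v, y) = (13/41, 6/41).
The Hessian has g_{vv} = 4, g_{yy} = -4, g_{vy} = 5, giving D = -41 < 0, so the point is a saddle point.
D = (4)·(-4) − (5)^2 = -41.

-41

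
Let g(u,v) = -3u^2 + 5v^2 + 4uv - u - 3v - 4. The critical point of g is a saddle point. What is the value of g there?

-169/38

∂g/∂u = -6u + 4v - 1 = 0 and ∂g/∂v = 4u + 10v - 3 = 0, so (u, v) = (1/38, 11/38).
The Hessian has g_{uu} = -6, g_{vv} = 10, g_{uv} = 4, giving D = -76 < 0, so the point is a saddle point.
g(1/38, 11/38) = -169/38.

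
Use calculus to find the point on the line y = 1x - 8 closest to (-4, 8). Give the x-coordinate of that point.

6

Minimize D(x)^2 = (x + 4)^2 + (x - 16)^2.
d/dx[D^2] = 2(x + 4) + 2·1·(x - 16) = 0 ⇒ x = 6.
Then y = -2 and the distance is √(200) ≈ 14.1421.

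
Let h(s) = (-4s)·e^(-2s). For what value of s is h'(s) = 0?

h'(s) = (-4)·e^(-2s) + (-4s)·(-2)·e^(-2s) = (8s - 4)·e^(-2s). Since e^(-2s) > 0, the only critical point is s = 1/2.
h''(1/2) has the same sign as 8 > 0, so this is a local minimum.
h(1/2) = (-2)·e^(-1) ≈ -0.7358.

1/2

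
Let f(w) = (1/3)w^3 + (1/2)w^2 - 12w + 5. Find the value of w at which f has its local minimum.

3

Critical points: f'(w) = w^2 + w - 12 vanishes at w = -4, 3.
f''(w) = 2w + 1. f''(-4) = -7 < 0 ⇒ local maximum; f''(3) = 7 > 0 ⇒ local minimum.
Thus f has its local minimum at w = 3, with value -35/2.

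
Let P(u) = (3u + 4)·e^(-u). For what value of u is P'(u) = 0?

By the product rule, P'(u) = (-3u - 1)·e^(-u). Since e^(-u) > 0, the only critical point is u = -1/3.
P''(-1/3) has the same sign as -3 < 0, so this is a local maximum.
P(-1/3) = (3)·e^(1/3) ≈ 4.1868.

-1/3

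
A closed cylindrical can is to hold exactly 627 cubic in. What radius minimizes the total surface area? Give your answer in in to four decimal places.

With radius r and height h, πr²h = 627 so h = 627/(πr²), and S(r) = 2πr² + 2πrh = 2πr² + 2·627/r.
S'(r) = 4πr − 2·627/r² = 0 ⇒ r³ = 627/(2π), so r ≈ 4.6383 and h = 2r ≈ 9.2767.
S''(r) = 4π + 4·627/r³ > 0, so this is the minimum; S ≈ 405.5330.

4.6383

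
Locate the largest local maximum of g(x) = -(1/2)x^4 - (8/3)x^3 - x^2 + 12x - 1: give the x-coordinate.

Critical points: g'(x) = -2x^3 - 8x^2 - 2x + 12 vanishes at x = -3, -2, 1.
Second-derivative test with g''(x) = -6x^2 - 16x - 2: g''(-3) = -8 < 0 ⇒ local maximum; g''(-2) = 6 > 0 ⇒ local minimum; g''(1) = -24 < 0 ⇒ local maximum.
Thus g has its largest local maximum at x = 1, with value 41/6.

1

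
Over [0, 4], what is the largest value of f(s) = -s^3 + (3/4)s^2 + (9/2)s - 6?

Differentiating, f'(s) = -3s^2 + (3/2)s + 9/2; whose only zero in [0, 4] is s = 3/2.
Candidates: f(0) = -6; f(3/2) = -15/16; f(4) = -40.
Hence the absolute maximum is -15/16 at s = 3/2.

-15/16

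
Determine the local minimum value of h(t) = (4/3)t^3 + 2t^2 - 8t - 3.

h'(t) = 4t^2 + 4t - 8. Setting h'(t) = 0 gives t ∈ {-2, 1}.
Second-derivative test with h''(t) = 8t + 4: h''(-2) = -12 < 0 ⇒ local maximum; h''(1) = 12 > 0 ⇒ local minimum.
The local minimum is h(1) = -23/3.

-23/3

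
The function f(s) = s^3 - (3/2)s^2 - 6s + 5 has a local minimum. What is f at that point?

-5

Critical points: f'(s) = 3s^2 - 3s - 6 vanishes at s = -1, 2.
f''(s) = 6s - 3. f''(-1) = -9 < 0 ⇒ local maximum; f''(2) = 9 > 0 ⇒ local minimum.
Thus f has its local minimum at s = 2, with value -5.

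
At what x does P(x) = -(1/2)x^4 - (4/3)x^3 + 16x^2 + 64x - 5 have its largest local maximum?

4

Critical points: P'(x) = -2x^3 - 4x^2 + 32x + 64 vanishes at x = -4, -2, 4.
Since P''(x) = -6x^2 - 8x + 32, we get P''(-4) = -32 < 0 ⇒ local maximum; P''(-2) = 24 > 0 ⇒ local minimum; P''(4) = -96 < 0 ⇒ local maximum.
Thus P has its largest local maximum at x = 4, with value 881/3.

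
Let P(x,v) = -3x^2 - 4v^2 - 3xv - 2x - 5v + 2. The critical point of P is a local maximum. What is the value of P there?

139/39

∂P/∂x = -6x - 3v - 2 = 0 and ∂P/∂v = -3x - 8v - 5 = 0, so (x, v) = (-1/39, -8/13).
The Hessian has P_{xx} = -6, P_{vv} = -8, P_{xv} = -3, giving D = 39 > 0 with P_{xx} < 0, so the point is a local maximum.
P(-1/39, -8/13) = 139/39.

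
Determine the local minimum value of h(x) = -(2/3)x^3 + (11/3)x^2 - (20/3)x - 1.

-406/81

h'(x) = -2x^2 + (22/3)x - 20/3. Setting h'(x) = 0 gives x ∈ {5/3, 2}.
Since h''(x) = -4x + 22/3, we get h''(5/3) = 2/3 > 0 ⇒ local minimum; h''(2) = -2/3 < 0 ⇒ local maximum.
The local minimum is h(5/3) = -406/81.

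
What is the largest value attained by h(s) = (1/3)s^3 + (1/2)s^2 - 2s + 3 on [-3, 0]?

19/3

Differentiating, h'(s) = s^2 + s - 2; whose only zero in [-3, 0] is s = -2.
Candidates: h(-3) = 9/2; h(-2) = 19/3; h(0) = 3.
So the maximum is h(-2) = 19/3.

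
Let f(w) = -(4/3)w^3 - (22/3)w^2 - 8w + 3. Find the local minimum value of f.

f'(w) = -4w^2 - (44/3)w - 8. Setting f'(w) = 0 gives w ∈ {-3, -2/3}.
f''(w) = -8w - 44/3. f''(-3) = 28/3 > 0 ⇒ local minimum; f''(-2/3) = -28/3 < 0 ⇒ local maximum.
So the local minimum value is f(-3) = -3.

-3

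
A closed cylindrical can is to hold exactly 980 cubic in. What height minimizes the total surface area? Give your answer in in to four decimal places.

With radius r and height h, πr²h = 980 so h = 980/(πr²), and S(r) = 2πr² + 2πrh = 2πr² + 2·980/r.
S'(r) = 4πr − 2·980/r² = 0 ⇒ r³ = 980/(2π), so r ≈ 5.3829 and h = 2r ≈ 10.7658.
S''(r) = 4π + 4·980/r³ > 0, so this is the minimum; S ≈ 546.1751.

10.7658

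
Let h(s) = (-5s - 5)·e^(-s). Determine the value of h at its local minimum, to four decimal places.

h'(s) = (-5)·e^(-s) + (-5s - 5)·(-1)·e^(-s) = (5s)·e^(-s). Since e^(-s) > 0, the only critical point is s = 0.
h''(0) has the same sign as 5 > 0, so this is a local minimum.
h(0) = (-5)·e^(0) ≈ -5.0000.

-5.0000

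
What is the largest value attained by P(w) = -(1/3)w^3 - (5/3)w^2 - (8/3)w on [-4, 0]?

The derivative is -w^2 - (10/3)w - 8/3, which vanishes at w = -2 and w = -4/3.
Candidates: P(-4) = 16/3; P(-2) = 4/3; P(-4/3) = 112/81; P(0) = 0.
Hence the absolute maximum is 16/3 at w = -4.

16/3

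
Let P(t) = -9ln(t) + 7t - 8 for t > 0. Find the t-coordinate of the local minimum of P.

9/7

P'(t) = -9/t + 7 = 0 gives t = 9/7.
P''(t) = 9/t², which is positive for t > 0, so this is a local minimum.
P(9/7) = -9·ln(9/7) + 9 - 8 ≈ -1.2618.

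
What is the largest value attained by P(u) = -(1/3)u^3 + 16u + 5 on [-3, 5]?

143/3

P'(u) = -u^2 + 16, whose only zero in [-3, 5] is u = 4.
Evaluating at the critical points and endpoints: P(-3) = -34,  P(4) = 143/3,  P(5) = 130/3.
So the maximum is P(4) = 143/3.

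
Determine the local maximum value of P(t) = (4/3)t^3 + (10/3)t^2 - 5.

P'(t) = 4t^2 + (20/3)t = 0 at t = -5/3, 0.
Since P''(t) = 8t + 20/3, we get P''(-5/3) = -20/3 < 0 ⇒ local maximum; P''(0) = 20/3 > 0 ⇒ local minimum.
So the local maximum value is P(-5/3) = -155/81.

-155/81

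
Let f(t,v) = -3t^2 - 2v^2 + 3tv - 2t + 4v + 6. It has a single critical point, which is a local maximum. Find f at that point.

122/15

∂f/∂t = -6t + 3v - 2 = 0 and ∂f/∂v = 3t - 4v + 4 = 0, so (t, v) = (4/15, 6/5).
The Hessian has f_{tt} = -6, f_{vv} = -4, f_{tv} = 3, giving D = 15 > 0 with f_{tt} < 0, so the point is a local maximum.
f(4/15, 6/5) = 122/15.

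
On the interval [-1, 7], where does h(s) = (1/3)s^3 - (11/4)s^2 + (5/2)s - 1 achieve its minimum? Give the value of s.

5

The derivative is s^2 - (11/2)s + 5/2, which vanishes at s = 1/2 and s = 5.
Candidates: h(-1) = -79/12,  h(1/2) = -19/48,  h(5) = -187/12,  h(7) = -47/12.
So the minimum is h(5) = -187/12.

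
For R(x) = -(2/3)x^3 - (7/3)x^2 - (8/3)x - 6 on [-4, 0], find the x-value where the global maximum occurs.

-4

R'(x) = -2x^2 - (14/3)x - 8/3, which vanishes at x = -4/3 and x = -1.
Evaluating at the critical points and endpoints: R(-4) = 10,  R(-4/3) = -406/81,  R(-1) = -5,  R(0) = -6.
The maximum over the interval is 10, attained at x = -4.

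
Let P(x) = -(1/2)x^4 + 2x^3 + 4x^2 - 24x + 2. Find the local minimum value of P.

P'(x) = -2x^3 + 6x^2 + 8x - 24 = 0 at x = -2, 2, 3.
Second-derivative test with P''(x) = -6x^2 + 12x + 8: P''(-2) = -40 < 0 ⇒ local maximum; P''(2) = 8 > 0 ⇒ local minimum; P''(3) = -10 < 0 ⇒ local maximum.
The local minimum is P(2) = -22.

-22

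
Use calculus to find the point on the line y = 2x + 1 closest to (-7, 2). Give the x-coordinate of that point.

Minimize D(x)^2 = (x + 7)^2 + (2x - 1)^2.
d/dx[D^2] = 2(x + 7) + 2·2·(2x - 1) = 0 ⇒ x = -1.
Then y = -1 and the distance is √(45) ≈ 6.7082.

-1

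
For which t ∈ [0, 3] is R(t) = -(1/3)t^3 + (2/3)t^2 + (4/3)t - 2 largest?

The derivative is -t^2 + (4/3)t + 4/3, whose only zero in [0, 3] is t = 2.
Compare values at every candidate in [0, 3]: R(0) = -2, R(2) = 2/3, R(3) = -1.
The maximum over the interval is 2/3, attained at t = 2.

2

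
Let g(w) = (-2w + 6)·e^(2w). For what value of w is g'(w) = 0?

Differentiating with the product rule gives g'(w) = (-4w + 10)·e^(2w). Since e^(2w) > 0, the only critical point is w = 5/2.
g''(5/2) has the same sign as -4 < 0, so this is a local maximum.
g(5/2) = (1)·e^(5) ≈ 148.4132.

5/2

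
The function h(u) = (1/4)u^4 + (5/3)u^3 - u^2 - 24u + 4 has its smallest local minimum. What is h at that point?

-92/3

h'(u) = u^3 + 5u^2 - 2u - 24. Setting h'(u) = 0 gives u ∈ {-4, -3, 2}.
h''(u) = 3u^2 + 10u - 2. h''(-4) = 6 > 0 ⇒ local minimum; h''(-3) = -5 < 0 ⇒ local maximum; h''(2) = 30 > 0 ⇒ local minimum.
Thus h has its smallest local minimum at u = 2, with value -92/3.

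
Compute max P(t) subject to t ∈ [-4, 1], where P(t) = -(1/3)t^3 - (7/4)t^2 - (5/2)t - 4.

-2/3

Differentiating, P'(t) = -t^2 - (7/2)t - 5/2; which vanishes at t = -5/2 and t = -1.
Compare values at every candidate in [-4, 1]: P(-4) = -2/3,  P(-5/2) = -167/48,  P(-1) = -35/12,  P(1) = -103/12.
So the maximum is P(-4) = -2/3.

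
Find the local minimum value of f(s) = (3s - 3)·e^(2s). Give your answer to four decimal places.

By the product rule, f'(s) = (6s - 3)·e^(2s). Since e^(2s) > 0, the only critical point is s = 1/2.
f''(1/2) has the same sign as 6 > 0, so this is a local minimum.
f(1/2) = (-3/2)·e^(1) ≈ -4.0774.

-4.0774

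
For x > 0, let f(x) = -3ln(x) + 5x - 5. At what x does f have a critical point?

3/5

f'(x) = -3/x + 5 = 0 gives x = 3/5.
f''(x) = 3/x², which is positive for x > 0, so this is a local minimum.
f(3/5) = -3·ln(3/5) + 3 - 5 ≈ -0.4675.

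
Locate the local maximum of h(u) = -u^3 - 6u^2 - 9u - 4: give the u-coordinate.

h'(u) = -3u^2 - 12u - 9. Setting h'(u) = 0 gives u ∈ {-3, -1}.
Since h''(u) = -6u - 12, we get h''(-3) = 6 > 0 ⇒ local minimum; h''(-1) = -6 < 0 ⇒ local maximum.
Thus h has its local maximum at u = -1, with value 0.

-1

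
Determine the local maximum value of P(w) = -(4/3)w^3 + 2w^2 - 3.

P'(w) = -4w^2 + 4w. Setting P'(w) = 0 gives w ∈ {0, 1}.
P''(w) = -8w + 4. P''(0) = 4 > 0 ⇒ local minimum; P''(1) = -4 < 0 ⇒ local maximum.
Thus P has its local maximum at w = 1, with value -7/3.

-7/3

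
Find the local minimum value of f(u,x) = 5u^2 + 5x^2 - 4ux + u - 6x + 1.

-11/12

∂f/∂u = 10u - 4x + 1 = 0 and ∂f/∂x = -4u + 10x - 6 = 0, so (u, x) = (1/6, 2/3).
The Hessian has f_{uu} = 10, f_{xx} = 10, f_{ux} = -4, giving D = 84 > 0 with f_{uu} > 0, so the point is a local minimum.
f(1/6, 2/3) = -11/12.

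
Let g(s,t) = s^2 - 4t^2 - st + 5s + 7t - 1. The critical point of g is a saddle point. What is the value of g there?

-33/17

∂g/∂s = 2s - t + 5 = 0 and ∂g/∂t = -s - 8t + 7 = 0, so (s, t) = (-33/17, 19/17).
The Hessian has g_{ss} = 2, g_{tt} = -8, g_{st} = -1, giving D = -17 < 0, so the point is a saddle point.
g(-33/17, 19/17) = -33/17.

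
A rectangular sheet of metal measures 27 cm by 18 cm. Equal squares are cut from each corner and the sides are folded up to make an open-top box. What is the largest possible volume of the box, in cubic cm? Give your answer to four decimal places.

770.0470

With cut size x, the volume is V(x) = x(27 − 2x)(18 − 2x) for 0 < x < 9.
V'(x) = 12x^2 − 180x + 486. Setting V'(x) = 0 gives x ≈ 3.5314 (the root in (0, 9)).
V''(x) = 24x − 180 is negative there, so this is the maximum; V ≈ 770.0470.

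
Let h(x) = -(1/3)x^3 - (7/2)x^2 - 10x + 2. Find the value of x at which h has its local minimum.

h'(x) = -x^2 - 7x - 10. Setting h'(x) = 0 gives x ∈ {-5, -2}.
Since h''(x) = -2x - 7, we get h''(-5) = 3 > 0 ⇒ local minimum; h''(-2) = -3 < 0 ⇒ local maximum.
Thus h has its local minimum at x = -5, with value 37/6.

-5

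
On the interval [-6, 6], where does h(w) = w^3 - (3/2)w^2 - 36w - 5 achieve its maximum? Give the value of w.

h'(w) = 3w^2 - 3w - 36, which vanishes at w = -3 and w = 4.
Candidates: h(-6) = -59,  h(-3) = 125/2,  h(4) = -109,  h(6) = -59.
The maximum over the interval is 125/2, attained at w = -3.

-3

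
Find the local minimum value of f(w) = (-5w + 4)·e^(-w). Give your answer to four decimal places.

-0.8265

Differentiating with the product rule gives f'(w) = (5w - 9)·e^(-w). Since e^(-w) > 0, the only critical point is w = 9/5.
f''(9/5) has the same sign as 5 > 0, so this is a local minimum.
f(9/5) = (-5)·e^(-9/5) ≈ -0.8265.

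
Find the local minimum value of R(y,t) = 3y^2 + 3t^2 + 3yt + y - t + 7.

20/3

∂R/∂y = 6y + 3t + 1 = 0 and ∂R/∂t = 3y + 6t - 1 = 0, so (y, t) = (-1/3, 1/3).
The Hessian has R_{yy} = 6, R_{tt} = 6, R_{yt} = 3, giving D = 27 > 0 with R_{yy} > 0, so the point is a local minimum.
R(-1/3, 1/3) = 20/3.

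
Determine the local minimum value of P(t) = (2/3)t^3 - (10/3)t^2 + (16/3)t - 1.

5/3

Critical points: P'(t) = 2t^2 - (20/3)t + 16/3 vanishes at t = 4/3, 2.
P''(t) = 4t - 20/3. P''(4/3) = -4/3 < 0 ⇒ local maximum; P''(2) = 4/3 > 0 ⇒ local minimum.
Thus P has its local minimum at t = 2, with value 5/3.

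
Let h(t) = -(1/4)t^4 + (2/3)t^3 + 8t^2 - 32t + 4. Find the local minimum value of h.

-80/3

h'(t) = -t^3 + 2t^2 + 16t - 32. Setting h'(t) = 0 gives t ∈ {-4, 2, 4}.
h''(t) = -3t^2 + 4t + 16. h''(-4) = -48 < 0 ⇒ local maximum; h''(2) = 12 > 0 ⇒ local minimum; h''(4) = -16 < 0 ⇒ local maximum.
Thus h has its local minimum at t = 2, with value -80/3.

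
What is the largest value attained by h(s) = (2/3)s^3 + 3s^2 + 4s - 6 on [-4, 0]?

-6

Differentiating, h'(s) = 2s^2 + 6s + 4; which vanishes at s = -2 and s = -1.
Evaluating at the critical points and endpoints: h(-4) = -50/3,  h(-2) = -22/3,  h(-1) = -23/3,  h(0) = -6.
The maximum over the interval is -6, attained at s = 0.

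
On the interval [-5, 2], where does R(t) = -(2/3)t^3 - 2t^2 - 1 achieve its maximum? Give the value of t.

The derivative is -2t^2 - 4t, which vanishes at t = -2 and t = 0.
Compare values at every candidate in [-5, 2]: R(-5) = 97/3, R(-2) = -11/3, R(0) = -1, R(2) = -43/3.
Hence the absolute maximum is 97/3 at t = -5.

-5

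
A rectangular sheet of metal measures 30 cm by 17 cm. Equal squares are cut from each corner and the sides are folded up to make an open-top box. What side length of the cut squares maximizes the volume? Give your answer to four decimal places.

3.4904

With cut size x, the volume is V(x) = x(30 − 2x)(17 − 2x) for 0 < x < 8.5.
V'(x) = 12x^2 − 188x + 510. Setting V'(x) = 0 gives x ≈ 3.4904 (the root in (0, 8.5)).
V''(x) = 24x − 188 is negative there, so this is the maximum; V ≈ 805.0048.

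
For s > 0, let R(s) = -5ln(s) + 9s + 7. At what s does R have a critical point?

5/9

R'(s) = -5/s + 9 = 0 gives s = 5/9.
R''(s) = 5/s², which is positive for s > 0, so this is a local minimum.
R(5/9) = -5·ln(5/9) + 5 + 7 ≈ 14.9389.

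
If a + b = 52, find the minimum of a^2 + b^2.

1352

With a + b = 52, a^2 + b^2 = a^2 + (52 − a)^2.
The derivative 2a − 2(52 − a) = 4a − 104 vanishes at a = 26; second derivative 4 > 0, a minimum.
The minimum is 2·(26)^2 = 1352.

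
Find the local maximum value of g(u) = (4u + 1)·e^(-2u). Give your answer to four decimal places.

By the product rule, g'(u) = (-8u + 2)·e^(-2u). Since e^(-2u) > 0, the only critical point is u = 1/4.
g''(1/4) has the same sign as -8 < 0, so this is a local maximum.
g(1/4) = (2)·e^(-1/2) ≈ 1.2131.

1.2131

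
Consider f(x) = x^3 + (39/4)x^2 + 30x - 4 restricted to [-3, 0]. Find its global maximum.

-4

f'(x) = 3x^2 + (39/2)x + 30, whose only zero in [-3, 0] is x = -5/2.
Candidates: f(-3) = -133/4,  f(-5/2) = -539/16,  f(0) = -4.
So the maximum is f(0) = -4.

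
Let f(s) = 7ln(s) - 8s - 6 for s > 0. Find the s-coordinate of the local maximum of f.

7/8

f'(s) = 7/s − 8 = 0 gives s = 7/8.
f''(s) = -7/s², which is negative for s > 0, so this is a local maximum.
f(7/8) = 7·ln(7/8) - 7 - 6 ≈ -13.9347.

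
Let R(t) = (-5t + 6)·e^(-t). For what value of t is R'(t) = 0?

Differentiating with the product rule gives R'(t) = (5t - 11)·e^(-t). Since e^(-t) > 0, the only critical point is t = 11/5.
R''(11/5) has the same sign as 5 > 0, so this is a local minimum.
R(11/5) = (-5)·e^(-11/5) ≈ -0.5540.

11/5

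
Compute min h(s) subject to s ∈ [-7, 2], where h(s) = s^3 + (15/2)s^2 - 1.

-1

Differentiating, h'(s) = 3s^2 + 15s; which vanishes at s = -5 and s = 0.
Evaluating at the critical points and endpoints: h(-7) = 47/2; h(-5) = 123/2; h(0) = -1; h(2) = 37.
The minimum over the interval is -1, attained at s = 0.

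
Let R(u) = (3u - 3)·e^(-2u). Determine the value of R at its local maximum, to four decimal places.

0.0747

Differentiating with the product rule gives R'(u) = (-6u + 9)·e^(-2u). Since e^(-2u) > 0, the only critical point is u = 3/2.
R''(3/2) has the same sign as -6 < 0, so this is a local maximum.
R(3/2) = (3/2)·e^(-3) ≈ 0.0747.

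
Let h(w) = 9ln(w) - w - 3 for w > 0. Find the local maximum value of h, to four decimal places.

7.7750

h'(w) = 9/w − 1 = 0 gives w = 9.
h''(w) = -9/w², which is negative for w > 0, so this is a local maximum.
h(9) = 9·ln(9) - 9 - 3 ≈ 7.7750.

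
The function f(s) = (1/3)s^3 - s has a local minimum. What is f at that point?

f'(s) = s^2 - 1 = 0 at s = -1, 1.
Since f''(s) = 2s, we get f''(-1) = -2 < 0 ⇒ local maximum; f''(1) = 2 > 0 ⇒ local minimum.
Thus f has its local minimum at s = 1, with value -2/3.

-2/3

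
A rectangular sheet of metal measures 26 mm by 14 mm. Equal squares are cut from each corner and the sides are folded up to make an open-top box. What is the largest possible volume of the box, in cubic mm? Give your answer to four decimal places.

With cut size x, the volume is V(x) = x(26 − 2x)(14 − 2x) for 0 < x < 7.
V'(x) = 12x^2 − 160x + 364. Setting V'(x) = 0 gives x ≈ 2.9102 (the root in (0, 7)).
V''(x) = 24x − 160 is negative there, so this is the maximum; V ≈ 480.3607.

480.3607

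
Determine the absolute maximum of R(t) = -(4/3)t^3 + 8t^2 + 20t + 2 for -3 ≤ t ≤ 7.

406/3

The derivative is -4t^2 + 16t + 20, which vanishes at t = -1 and t = 5.
Compare values at every candidate in [-3, 7]: R(-3) = 50,  R(-1) = -26/3,  R(5) = 406/3,  R(7) = 230/3.
The maximum over the interval is 406/3, attained at t = 5.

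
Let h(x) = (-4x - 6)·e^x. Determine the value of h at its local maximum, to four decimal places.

0.3283

Differentiating with the product rule gives h'(x) = (-4x - 10)·e^x. Since e^x > 0, the only critical point is x = -5/2.
h''(-5/2) has the same sign as -4 < 0, so this is a local maximum.
h(-5/2) = (4)·e^(-5/2) ≈ 0.3283.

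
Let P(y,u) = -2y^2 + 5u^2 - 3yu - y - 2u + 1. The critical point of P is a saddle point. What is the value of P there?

∂P/∂y = -4y - 3u - 1 = 0 and ∂P/∂u = -3y + 10u - 2 = 0, so (y, u) = (-16/49, 5/49).
The Hessian has P_{yy} = -4, P_{uu} = 10, P_{yu} = -3, giving D = -49 < 0, so the point is a saddle point.
P(-16/49, 5/49) = 52/49.

52/49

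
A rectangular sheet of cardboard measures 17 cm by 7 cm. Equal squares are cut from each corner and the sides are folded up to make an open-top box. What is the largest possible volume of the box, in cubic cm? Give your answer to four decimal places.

84.0335

With cut size x, the volume is V(x) = x(17 − 2x)(7 − 2x) for 0 < x < 3.5.
V'(x) = 12x^2 − 96x + 119. Setting V'(x) = 0 gives x ≈ 1.5336 (the root in (0, 3.5)).
V''(x) = 24x − 96 is negative there, so this is the maximum; V ≈ 84.0335.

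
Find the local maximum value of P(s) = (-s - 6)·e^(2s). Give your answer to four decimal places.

By the product rule, P'(s) = (-2s - 13)·e^(2s). Since e^(2s) > 0, the only critical point is s = -13/2.
P''(-13/2) has the same sign as -2 < 0, so this is a local maximum.
P(-13/2) = (1/2)·e^(-13) ≈ 0.0000.

0.0000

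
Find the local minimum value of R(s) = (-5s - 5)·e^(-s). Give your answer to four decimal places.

By the product rule, R'(s) = (5s)·e^(-s). Since e^(-s) > 0, the only critical point is s = 0.
R''(0) has the same sign as 5 > 0, so this is a local minimum.
R(0) = (-5)·e^(0) ≈ -5.0000.

-5.0000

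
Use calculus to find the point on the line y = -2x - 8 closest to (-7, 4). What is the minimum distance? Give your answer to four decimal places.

Minimize D(x)^2 = (x + 7)^2 + (-2x - 12)^2.
d/dx[D^2] = 2(x + 7) + 2·(-2)·(-2x - 12) = 0 ⇒ x = -31/5.
Then y = 22/5 and the distance is √(4/5) ≈ 0.8944.

0.8944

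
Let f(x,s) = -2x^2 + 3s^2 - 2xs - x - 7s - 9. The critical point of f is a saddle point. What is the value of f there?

-333/28

∂f/∂x = -4x - 2s - 1 = 0 and ∂f/∂s = -2x + 6s - 7 = 0, so (x, s) = (-5/7, 13/14).
The Hessian has f_{xx} = -4, f_{ss} = 6, f_{xs} = -2, giving D = -28 < 0, so the point is a saddle point.
f(-5/7, 13/14) = -333/28.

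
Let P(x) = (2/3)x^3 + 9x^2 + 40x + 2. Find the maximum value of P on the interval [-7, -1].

The derivative is 2x^2 + 18x + 40, which vanishes at x = -5 and x = -4.
Evaluating at the critical points and endpoints: P(-7) = -197/3; P(-5) = -169/3; P(-4) = -170/3; P(-1) = -89/3.
Hence the absolute maximum is -89/3 at x = -1.

-89/3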